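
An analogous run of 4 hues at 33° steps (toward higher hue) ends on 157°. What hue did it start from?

58°

3 steps of 33° (toward higher hue) give a net shift of +99°.
Start = end − shift: 157 − 99 = 58°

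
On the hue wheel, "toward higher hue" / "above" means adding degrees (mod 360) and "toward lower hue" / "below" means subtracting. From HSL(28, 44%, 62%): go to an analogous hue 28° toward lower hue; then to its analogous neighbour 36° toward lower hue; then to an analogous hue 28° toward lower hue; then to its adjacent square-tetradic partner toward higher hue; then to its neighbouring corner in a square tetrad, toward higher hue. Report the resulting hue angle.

28 − 28 = 0°   (analog 28° ↓)
0 − 36 = -36 → -36 + 360 = 324°   (analog 36° ↓)
324 − 28 = 296°   (analog 28° ↓)
296 + 90 = 386 → 386 − 360 = 26°   (square ↑)
26 + 90 = 116°   (square ↑)

116°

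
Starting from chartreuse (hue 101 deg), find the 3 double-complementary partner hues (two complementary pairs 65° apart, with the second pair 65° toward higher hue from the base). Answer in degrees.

101 + 65 = 166°
101 + 180 = 281°
101 + 245 = 346°

166°, 281° and 346°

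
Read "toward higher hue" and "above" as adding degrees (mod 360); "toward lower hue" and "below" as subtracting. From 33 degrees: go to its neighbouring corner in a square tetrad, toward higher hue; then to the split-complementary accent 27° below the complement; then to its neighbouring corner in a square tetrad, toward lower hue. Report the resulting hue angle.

33 + 90 = 123°   (square ↑)
123 + 153 = 276°   (split-comp 27° ↓)
276 − 90 = 186°   (square ↓)

186°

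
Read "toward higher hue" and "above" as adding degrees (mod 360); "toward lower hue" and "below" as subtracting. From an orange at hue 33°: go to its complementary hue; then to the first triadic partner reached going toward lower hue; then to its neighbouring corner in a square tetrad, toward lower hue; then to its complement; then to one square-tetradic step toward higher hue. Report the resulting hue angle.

273°

+180° (complement): 33 + 180 = 213°
−120° (triadic ↓): 213 − 120 = 93°
−90° (square ↓): 93 − 90 = 3°
+180° (complement): 3 + 180 = 183°
+90° (square ↑): 183 + 90 = 273°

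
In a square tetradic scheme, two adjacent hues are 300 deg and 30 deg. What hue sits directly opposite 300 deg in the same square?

120°

A square tetradic scheme places four hues 90° apart; opposite corners are 180° apart.
300 + 180 = 480 → 480 − 360 = 120°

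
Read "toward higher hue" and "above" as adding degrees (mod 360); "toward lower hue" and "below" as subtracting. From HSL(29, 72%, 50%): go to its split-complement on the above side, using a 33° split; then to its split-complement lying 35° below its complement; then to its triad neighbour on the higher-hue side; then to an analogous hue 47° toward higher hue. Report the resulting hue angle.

split-comp 33° ↑ +213°: 29 + 213 = 242°
split-comp 35° ↓ +145°: 242 + 145 = 387 → 387 − 360 = 27°
triadic ↑ +120°: 27 + 120 = 147°
analog 47° ↑ +47°: 147 + 47 = 194°

194°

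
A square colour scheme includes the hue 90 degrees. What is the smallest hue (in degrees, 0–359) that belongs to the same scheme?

A square tetradic scheme places four hues every 90°.
The full set through 90° is {0°, 90°, 180°, 270°}.

0°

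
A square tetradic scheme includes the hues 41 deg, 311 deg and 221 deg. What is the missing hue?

131°

A square tetradic scheme places four hues every 90°.
The full set through 41° is {41°, 131°, 221°, 311°}.
Given {41°, 221°, 311°}, the missing hue is 131°.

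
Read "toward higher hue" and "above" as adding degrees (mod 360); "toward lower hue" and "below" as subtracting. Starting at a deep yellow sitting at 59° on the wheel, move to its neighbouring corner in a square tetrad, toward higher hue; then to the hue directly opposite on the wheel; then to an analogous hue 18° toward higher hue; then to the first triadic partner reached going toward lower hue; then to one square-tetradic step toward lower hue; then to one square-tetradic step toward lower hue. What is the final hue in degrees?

+90° (square ↑): 59 + 90 = 149°
+180° (complement): 149 + 180 = 329°
+18° (analog 18° ↑): 329 + 18 = 347°
−120° (triadic ↓): 347 − 120 = 227°
−90° (square ↓): 227 − 90 = 137°
−90° (square ↓): 137 − 90 = 47°

47°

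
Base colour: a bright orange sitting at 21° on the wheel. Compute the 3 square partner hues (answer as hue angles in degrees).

A square tetradic scheme places four hues every 90°.
21 + 90 = 111°
21 + 180 = 201°
21 + 270 = 291°

111°, 201°, and 291°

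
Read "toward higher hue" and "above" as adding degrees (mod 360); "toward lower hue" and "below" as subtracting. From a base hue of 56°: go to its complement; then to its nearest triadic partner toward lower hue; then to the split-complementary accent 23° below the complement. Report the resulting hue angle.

complement +180°: 56 + 180 = 236°
triadic ↓ −120°: 236 − 120 = 116°
split-comp 23° ↓ +157°: 116 + 157 = 273°

273°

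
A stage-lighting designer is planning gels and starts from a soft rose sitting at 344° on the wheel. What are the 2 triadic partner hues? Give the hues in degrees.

104° and 224°

A triad places three hues 120° apart.
344 + 120 = 464 → 464 − 360 = 104°
344 + 240 = 584 → 584 − 360 = 224°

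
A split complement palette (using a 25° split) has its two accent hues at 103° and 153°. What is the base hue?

The accents sit 25° either side of the complement, so the complement is their short-arc midpoint on the wheel.
Short-arc midpoint of 103° and 153°: 128°.
Base is 180° from the complement: 128 − 180 = -52 → -52 + 360 = 308°

308°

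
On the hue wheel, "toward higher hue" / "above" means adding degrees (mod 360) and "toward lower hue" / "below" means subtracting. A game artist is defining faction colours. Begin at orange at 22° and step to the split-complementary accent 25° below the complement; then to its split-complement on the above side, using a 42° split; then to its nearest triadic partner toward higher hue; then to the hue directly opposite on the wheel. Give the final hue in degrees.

+155° (split-comp 25° ↓): 22 + 155 = 177°
+222° (split-comp 42° ↑): 177 + 222 = 399 → 399 − 360 = 39°
+120° (triadic ↑): 39 + 120 = 159°
+180° (complement): 159 + 180 = 339°

339°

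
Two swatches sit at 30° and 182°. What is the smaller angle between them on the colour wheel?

|30 − 182| = 152.
152 ≤ 180, so the shorter arc is 152°.

152°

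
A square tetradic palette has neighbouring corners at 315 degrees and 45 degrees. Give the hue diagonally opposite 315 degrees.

A square tetradic scheme places four hues 90° apart; opposite corners are 180° apart.
315 + 180 = 495 → 495 − 360 = 135°

135°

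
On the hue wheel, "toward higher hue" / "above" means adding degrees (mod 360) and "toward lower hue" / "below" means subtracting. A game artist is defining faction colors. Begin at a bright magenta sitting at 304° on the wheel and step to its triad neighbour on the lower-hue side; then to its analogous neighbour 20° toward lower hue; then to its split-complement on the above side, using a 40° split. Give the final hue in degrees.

24°

304 − 120 = 184°   (triadic ↓)
184 − 20 = 164°   (analog 20° ↓)
164 + 220 = 384 → 384 − 360 = 24°   (split-comp 40° ↑)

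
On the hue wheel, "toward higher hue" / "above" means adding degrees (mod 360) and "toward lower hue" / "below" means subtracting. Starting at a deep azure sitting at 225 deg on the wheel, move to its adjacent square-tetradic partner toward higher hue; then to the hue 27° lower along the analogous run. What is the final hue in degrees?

288°

+90° (square ↑): 225 + 90 = 315°
−27° (analog 27° ↓): 315 − 27 = 288°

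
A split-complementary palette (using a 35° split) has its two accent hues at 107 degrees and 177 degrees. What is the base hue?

322°

The accents sit 35° either side of the complement, so the complement is their short-arc midpoint on the wheel.
Short-arc midpoint of 107° and 177°: 142°.
Base is 180° from the complement: 142 − 180 = -38 → -38 + 360 = 322°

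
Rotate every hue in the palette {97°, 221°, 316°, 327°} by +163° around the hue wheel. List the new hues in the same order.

260°, 24°, 119°, 130°

97 + 163 = 260°
221 + 163 = 384 → 384 − 360 = 24°
316 + 163 = 479 → 479 − 360 = 119°
327 + 163 = 490 → 490 − 360 = 130°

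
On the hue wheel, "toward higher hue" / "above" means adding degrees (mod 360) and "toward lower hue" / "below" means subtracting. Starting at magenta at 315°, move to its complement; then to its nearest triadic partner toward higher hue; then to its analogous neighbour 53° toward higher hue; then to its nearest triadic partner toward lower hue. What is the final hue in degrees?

188°

complement +180°: 315 + 180 = 495 → 495 − 360 = 135°
triadic ↑ +120°: 135 + 120 = 255°
analog 53° ↑ +53°: 255 + 53 = 308°
triadic ↓ −120°: 308 − 120 = 188°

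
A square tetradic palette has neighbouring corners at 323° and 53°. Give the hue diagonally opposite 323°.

A square tetradic scheme places four hues 90° apart; opposite corners are 180° apart.
323 + 180 = 503 → 503 − 360 = 143°

143°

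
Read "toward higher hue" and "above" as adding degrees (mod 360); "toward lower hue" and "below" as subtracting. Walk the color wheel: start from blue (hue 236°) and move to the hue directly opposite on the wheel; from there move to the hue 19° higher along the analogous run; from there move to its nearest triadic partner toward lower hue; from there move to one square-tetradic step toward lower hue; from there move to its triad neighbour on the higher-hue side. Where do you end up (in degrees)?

345°

complement +180°: 236 + 180 = 416 → 416 − 360 = 56°
analog 19° ↑ +19°: 56 + 19 = 75°
triadic ↓ −120°: 75 − 120 = -45 → -45 + 360 = 315°
square ↓ −90°: 315 − 90 = 225°
triadic ↑ +120°: 225 + 120 = 345°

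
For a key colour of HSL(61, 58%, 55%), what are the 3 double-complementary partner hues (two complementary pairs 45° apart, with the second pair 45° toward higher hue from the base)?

A rectangular tetradic uses two complementary pairs 45° apart: offsets 0°, 45°, 180°, 225°.
61 + 45 = 106°
61 + 180 = 241°
61 + 225 = 286°

106°, 241° and 286°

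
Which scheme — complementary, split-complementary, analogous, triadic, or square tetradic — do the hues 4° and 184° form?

complementary

Sort the hues: 4°, 184°.
Successive gaps around the wheel: 180°, 180°.
Two hues 180° apart are complementary.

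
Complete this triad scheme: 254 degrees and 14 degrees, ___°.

134°

A triad places three hues 120° apart.
The full set through 14° is {14°, 134°, 254°}.
Given {14°, 254°}, the missing hue is 134°.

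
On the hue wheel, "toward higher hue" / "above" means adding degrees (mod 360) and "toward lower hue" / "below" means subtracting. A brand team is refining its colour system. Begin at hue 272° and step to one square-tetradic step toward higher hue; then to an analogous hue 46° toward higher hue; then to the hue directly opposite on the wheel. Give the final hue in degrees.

228°

+90° (square ↑): 272 + 90 = 362 → 362 − 360 = 2°
+46° (analog 46° ↑): 2 + 46 = 48°
+180° (complement): 48 + 180 = 228°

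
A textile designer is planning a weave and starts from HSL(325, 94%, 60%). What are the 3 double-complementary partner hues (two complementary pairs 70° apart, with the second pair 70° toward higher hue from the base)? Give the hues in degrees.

35°, 145°, 215°

A rectangular tetradic uses two complementary pairs 70° apart: offsets 0°, 70°, 180°, 250°.
325 + 70 = 395 → 395 − 360 = 35°
325 + 180 = 505 → 505 − 360 = 145°
325 + 250 = 575 → 575 − 360 = 215°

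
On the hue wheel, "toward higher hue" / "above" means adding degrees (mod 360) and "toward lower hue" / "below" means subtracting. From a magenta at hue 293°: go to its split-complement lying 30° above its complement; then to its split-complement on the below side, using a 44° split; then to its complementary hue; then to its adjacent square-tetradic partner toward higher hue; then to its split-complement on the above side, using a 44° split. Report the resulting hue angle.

split-comp 30° ↑ +210°: 293 + 210 = 503 → 503 − 360 = 143°
split-comp 44° ↓ +136°: 143 + 136 = 279°
complement +180°: 279 + 180 = 459 → 459 − 360 = 99°
square ↑ +90°: 99 + 90 = 189°
split-comp 44° ↑ +224°: 189 + 224 = 413 → 413 − 360 = 53°

53°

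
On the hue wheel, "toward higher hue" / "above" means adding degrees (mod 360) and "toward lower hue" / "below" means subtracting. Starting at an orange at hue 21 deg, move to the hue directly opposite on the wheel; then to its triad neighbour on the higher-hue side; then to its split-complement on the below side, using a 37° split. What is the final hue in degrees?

21 + 180 = 201°   (complement)
201 + 120 = 321°   (triadic ↑)
321 + 143 = 464 → 464 − 360 = 104°   (split-comp 37° ↓)

104°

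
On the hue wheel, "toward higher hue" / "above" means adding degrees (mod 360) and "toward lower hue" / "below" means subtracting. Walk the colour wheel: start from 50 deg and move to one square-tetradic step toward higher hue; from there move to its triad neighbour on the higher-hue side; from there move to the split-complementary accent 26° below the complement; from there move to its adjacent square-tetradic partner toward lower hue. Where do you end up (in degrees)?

324°

+90° (square ↑): 50 + 90 = 140°
+120° (triadic ↑): 140 + 120 = 260°
+154° (split-comp 26° ↓): 260 + 154 = 414 → 414 − 360 = 54°
−90° (square ↓): 54 − 90 = -36 → -36 + 360 = 324°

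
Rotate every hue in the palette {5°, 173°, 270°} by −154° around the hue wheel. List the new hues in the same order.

5 − 154 = -149 → -149 + 360 = 211°
173 − 154 = 19°
270 − 154 = 116°

211°, 19°, 116°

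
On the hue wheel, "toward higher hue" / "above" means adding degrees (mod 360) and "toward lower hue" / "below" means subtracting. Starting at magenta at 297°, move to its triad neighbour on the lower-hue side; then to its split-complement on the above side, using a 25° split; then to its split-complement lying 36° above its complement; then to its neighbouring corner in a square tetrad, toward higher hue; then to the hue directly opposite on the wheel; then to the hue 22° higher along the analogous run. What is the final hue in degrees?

170°

−120° (triadic ↓): 297 − 120 = 177°
+205° (split-comp 25° ↑): 177 + 205 = 382 → 382 − 360 = 22°
+216° (split-comp 36° ↑): 22 + 216 = 238°
+90° (square ↑): 238 + 90 = 328°
+180° (complement): 328 + 180 = 508 → 508 − 360 = 148°
+22° (analog 22° ↑): 148 + 22 = 170°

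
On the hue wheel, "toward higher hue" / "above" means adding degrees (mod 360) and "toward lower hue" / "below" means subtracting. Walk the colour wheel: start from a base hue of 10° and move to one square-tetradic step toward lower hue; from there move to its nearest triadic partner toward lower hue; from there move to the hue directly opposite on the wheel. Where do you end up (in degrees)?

340°

square ↓ −90°: 10 − 90 = -80 → -80 + 360 = 280°
triadic ↓ −120°: 280 − 120 = 160°
complement +180°: 160 + 180 = 340°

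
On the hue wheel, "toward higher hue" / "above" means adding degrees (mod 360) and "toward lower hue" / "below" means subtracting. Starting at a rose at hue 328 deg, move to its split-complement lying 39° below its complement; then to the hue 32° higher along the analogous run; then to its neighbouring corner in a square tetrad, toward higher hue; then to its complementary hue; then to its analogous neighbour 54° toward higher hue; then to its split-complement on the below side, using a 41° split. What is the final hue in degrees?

+141° (split-comp 39° ↓): 328 + 141 = 469 → 469 − 360 = 109°
+32° (analog 32° ↑): 109 + 32 = 141°
+90° (square ↑): 141 + 90 = 231°
+180° (complement): 231 + 180 = 411 → 411 − 360 = 51°
+54° (analog 54° ↑): 51 + 54 = 105°
+139° (split-comp 41° ↓): 105 + 139 = 244°

244°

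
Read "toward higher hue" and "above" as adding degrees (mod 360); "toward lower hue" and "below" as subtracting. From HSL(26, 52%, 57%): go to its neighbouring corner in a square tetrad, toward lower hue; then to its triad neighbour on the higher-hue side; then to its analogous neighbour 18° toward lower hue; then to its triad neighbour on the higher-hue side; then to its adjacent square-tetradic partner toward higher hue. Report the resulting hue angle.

square ↓ −90°: 26 − 90 = -64 → -64 + 360 = 296°
triadic ↑ +120°: 296 + 120 = 416 → 416 − 360 = 56°
analog 18° ↓ −18°: 56 − 18 = 38°
triadic ↑ +120°: 38 + 120 = 158°
square ↑ +90°: 158 + 90 = 248°

248°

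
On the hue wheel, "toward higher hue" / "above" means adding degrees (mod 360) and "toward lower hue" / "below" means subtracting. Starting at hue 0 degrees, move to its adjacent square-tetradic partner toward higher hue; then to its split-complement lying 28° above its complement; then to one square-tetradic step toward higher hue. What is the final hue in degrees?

28°

0 + 90 = 90°   (square ↑)
90 + 208 = 298°   (split-comp 28° ↑)
298 + 90 = 388 → 388 − 360 = 28°   (square ↑)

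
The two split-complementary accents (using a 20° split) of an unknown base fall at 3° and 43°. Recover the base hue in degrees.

203°

The accents sit 20° either side of the complement, so the complement is their short-arc midpoint on the wheel.
Short-arc midpoint of 3° and 43°: 23°.
Base is 180° from the complement: 23 − 180 = -157 → -157 + 360 = 203°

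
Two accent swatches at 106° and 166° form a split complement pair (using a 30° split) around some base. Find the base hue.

316°

The accents sit 30° either side of the complement, so the complement is their short-arc midpoint on the wheel.
Short-arc midpoint of 106° and 166°: 136°.
Base is 180° from the complement: 136 − 180 = -44 → -44 + 360 = 316°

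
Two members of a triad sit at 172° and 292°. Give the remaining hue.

A triad spaces three hues 120° apart.
The full set is {52°, 172°, 292°}.

52°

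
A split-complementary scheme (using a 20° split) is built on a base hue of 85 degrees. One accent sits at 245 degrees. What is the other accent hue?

Split-complementary hues sit 20° either side of the complement.
Complement of the base 85°: 85 + 180 = 265°
The given accent 245° is 20° one side of 265°; the other accent sits 20° the other side: 265 + 20 = 285°

285°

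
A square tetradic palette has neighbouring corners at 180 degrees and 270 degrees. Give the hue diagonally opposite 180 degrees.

A square tetradic scheme places four hues 90° apart; opposite corners are 180° apart.
180 + 180 = 360 → 360 − 360 = 0°

0°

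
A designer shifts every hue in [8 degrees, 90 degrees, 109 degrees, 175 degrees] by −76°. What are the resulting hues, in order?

8 − 76 = -68 → -68 + 360 = 292°
90 − 76 = 14°
109 − 76 = 33°
175 − 76 = 99°

292°, 14°, 33°, 99°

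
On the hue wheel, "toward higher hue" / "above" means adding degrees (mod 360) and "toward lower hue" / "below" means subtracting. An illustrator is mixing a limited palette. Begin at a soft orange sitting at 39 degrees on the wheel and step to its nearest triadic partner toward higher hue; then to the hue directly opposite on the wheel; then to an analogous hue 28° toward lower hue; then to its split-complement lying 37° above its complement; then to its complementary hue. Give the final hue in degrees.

+120° (triadic ↑): 39 + 120 = 159°
+180° (complement): 159 + 180 = 339°
−28° (analog 28° ↓): 339 − 28 = 311°
+217° (split-comp 37° ↑): 311 + 217 = 528 → 528 − 360 = 168°
+180° (complement): 168 + 180 = 348°

348°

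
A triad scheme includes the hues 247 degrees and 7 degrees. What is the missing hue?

127°

A triad places three hues 120° apart.
The full set through 7° is {7°, 127°, 247°}.
Given {7°, 247°}, the missing hue is 127°.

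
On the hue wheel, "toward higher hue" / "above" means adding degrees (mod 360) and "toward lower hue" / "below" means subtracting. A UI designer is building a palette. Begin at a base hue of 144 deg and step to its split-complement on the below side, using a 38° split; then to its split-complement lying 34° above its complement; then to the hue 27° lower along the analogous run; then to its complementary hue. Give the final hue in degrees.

144 + 142 = 286°   (split-comp 38° ↓)
286 + 214 = 500 → 500 − 360 = 140°   (split-comp 34° ↑)
140 − 27 = 113°   (analog 27° ↓)
113 + 180 = 293°   (complement)

293°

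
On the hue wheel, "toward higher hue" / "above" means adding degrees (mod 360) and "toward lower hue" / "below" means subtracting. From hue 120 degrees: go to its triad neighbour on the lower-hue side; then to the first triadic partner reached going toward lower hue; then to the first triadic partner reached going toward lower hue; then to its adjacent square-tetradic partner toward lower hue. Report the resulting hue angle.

30°

triadic ↓ −120°: 120 − 120 = 0°
triadic ↓ −120°: 0 − 120 = -120 → -120 + 360 = 240°
triadic ↓ −120°: 240 − 120 = 120°
square ↓ −90°: 120 − 90 = 30°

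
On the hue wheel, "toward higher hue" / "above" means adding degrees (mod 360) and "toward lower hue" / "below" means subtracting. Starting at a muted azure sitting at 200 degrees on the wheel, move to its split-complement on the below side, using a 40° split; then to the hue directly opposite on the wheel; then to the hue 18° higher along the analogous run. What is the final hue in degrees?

split-comp 40° ↓ +140°: 200 + 140 = 340°
complement +180°: 340 + 180 = 520 → 520 − 360 = 160°
analog 18° ↑ +18°: 160 + 18 = 178°

178°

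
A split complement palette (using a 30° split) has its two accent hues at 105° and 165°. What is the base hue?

The accents sit 30° either side of the complement, so the complement is their short-arc midpoint on the wheel.
Short-arc midpoint of 105° and 165°: 135°.
Base is 180° from the complement: 135 − 180 = -45 → -45 + 360 = 315°

315°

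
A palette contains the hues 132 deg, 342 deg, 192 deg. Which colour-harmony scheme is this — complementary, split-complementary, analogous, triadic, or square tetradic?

Sort the hues: 132°, 192°, 342°.
Successive gaps around the wheel: 60°, 150°, 150°.
Two 150° gaps and one 60° gap — a base hue opposite a pair of accents 30° either side of its complement — is the split-complementary pattern.

split-complementary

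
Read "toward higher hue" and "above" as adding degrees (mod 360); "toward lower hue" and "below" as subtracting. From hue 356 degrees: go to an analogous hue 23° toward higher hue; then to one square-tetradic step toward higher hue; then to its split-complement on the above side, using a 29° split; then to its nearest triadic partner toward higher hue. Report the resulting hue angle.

78°

analog 23° ↑ +23°: 356 + 23 = 379 → 379 − 360 = 19°
square ↑ +90°: 19 + 90 = 109°
split-comp 29° ↑ +209°: 109 + 209 = 318°
triadic ↑ +120°: 318 + 120 = 438 → 438 − 360 = 78°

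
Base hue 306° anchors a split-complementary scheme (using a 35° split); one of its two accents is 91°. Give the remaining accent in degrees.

Split-complementary hues sit 35° either side of the complement.
Complement of the base 306°: 306 + 180 = 486 → 486 − 360 = 126°
The given accent 91° is 35° one side of 126°; the other accent sits 35° the other side: 126 + 35 = 161°

161°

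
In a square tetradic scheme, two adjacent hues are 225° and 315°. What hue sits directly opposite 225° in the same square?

45°

A square tetradic scheme places four hues 90° apart; opposite corners are 180° apart.
225 + 180 = 405 → 405 − 360 = 45°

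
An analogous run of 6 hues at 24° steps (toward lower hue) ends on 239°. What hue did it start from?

5 steps of 24° (toward lower hue) give a net shift of −120°.
Start = end − shift: 239 + 120 = 359°

359°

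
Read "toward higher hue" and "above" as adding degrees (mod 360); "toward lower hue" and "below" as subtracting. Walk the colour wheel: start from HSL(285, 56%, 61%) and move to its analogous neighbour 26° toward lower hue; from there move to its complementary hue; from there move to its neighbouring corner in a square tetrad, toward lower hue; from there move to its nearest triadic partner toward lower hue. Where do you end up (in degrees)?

285 − 26 = 259°   (analog 26° ↓)
259 + 180 = 439 → 439 − 360 = 79°   (complement)
79 − 90 = -11 → -11 + 360 = 349°   (square ↓)
349 − 120 = 229°   (triadic ↓)

229°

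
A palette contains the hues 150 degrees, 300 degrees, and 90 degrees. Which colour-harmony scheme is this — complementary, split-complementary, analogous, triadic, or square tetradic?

split-complementary

Sort the hues: 90°, 150°, 300°.
Successive gaps around the wheel: 60°, 150°, 150°.
Two 150° gaps and one 60° gap — a base hue opposite a pair of accents 30° either side of its complement — is the split-complementary pattern.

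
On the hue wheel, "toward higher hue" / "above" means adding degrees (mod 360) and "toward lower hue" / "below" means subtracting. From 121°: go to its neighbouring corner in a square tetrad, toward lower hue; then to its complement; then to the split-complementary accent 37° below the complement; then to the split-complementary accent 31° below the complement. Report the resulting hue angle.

143°

121 − 90 = 31°   (square ↓)
31 + 180 = 211°   (complement)
211 + 143 = 354°   (split-comp 37° ↓)
354 + 149 = 503 → 503 − 360 = 143°   (split-comp 31° ↓)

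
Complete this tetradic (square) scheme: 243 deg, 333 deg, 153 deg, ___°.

63°

A square tetradic scheme places four hues every 90°.
The full set through 153° is {63°, 153°, 243°, 333°}.
Given {153°, 243°, 333°}, the missing hue is 63°.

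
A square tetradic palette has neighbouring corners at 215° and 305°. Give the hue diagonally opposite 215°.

A square tetradic scheme places four hues 90° apart; opposite corners are 180° apart.
215 + 180 = 395 → 395 − 360 = 35°

35°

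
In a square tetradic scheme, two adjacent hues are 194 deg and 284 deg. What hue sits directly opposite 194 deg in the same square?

14°

A square tetradic scheme places four hues 90° apart; opposite corners are 180° apart.
194 + 180 = 374 → 374 − 360 = 14°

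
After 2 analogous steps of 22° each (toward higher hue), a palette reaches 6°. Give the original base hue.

2 steps of 22° (toward higher hue) give a net shift of +44°.
Start = end − shift: 6 − 44 = -38 → -38 + 360 = 322°

322°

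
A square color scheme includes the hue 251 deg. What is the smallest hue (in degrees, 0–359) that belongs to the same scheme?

A square tetradic scheme places four hues every 90°.
The full set through 251° is {71°, 161°, 251°, 341°}.

71°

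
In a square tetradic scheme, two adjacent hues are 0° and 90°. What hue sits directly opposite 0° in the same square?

A square tetradic scheme places four hues 90° apart; opposite corners are 180° apart.
0 + 180 = 180°

180°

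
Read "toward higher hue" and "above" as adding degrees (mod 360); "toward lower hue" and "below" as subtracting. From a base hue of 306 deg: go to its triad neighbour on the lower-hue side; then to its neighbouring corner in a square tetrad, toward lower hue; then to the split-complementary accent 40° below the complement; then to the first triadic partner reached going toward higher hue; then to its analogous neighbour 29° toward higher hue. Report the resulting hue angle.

25°

triadic ↓ −120°: 306 − 120 = 186°
square ↓ −90°: 186 − 90 = 96°
split-comp 40° ↓ +140°: 96 + 140 = 236°
triadic ↑ +120°: 236 + 120 = 356°
analog 29° ↑ +29°: 356 + 29 = 385 → 385 − 360 = 25°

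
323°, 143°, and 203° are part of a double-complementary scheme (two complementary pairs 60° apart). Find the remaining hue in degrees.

23°

A rectangular tetradic uses two complementary pairs 60° apart: offsets 0°, 60°, 180°, 240°.
Among {143°, 203°, 323°}, 323° and 143° are a 180° pair.
The remaining hue 203° needs its own complement: 203 + 180 = 383 → 383 − 360 = 23°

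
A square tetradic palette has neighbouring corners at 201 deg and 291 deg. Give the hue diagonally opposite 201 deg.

21°

A square tetradic scheme places four hues 90° apart; opposite corners are 180° apart.
201 + 180 = 381 → 381 − 360 = 21°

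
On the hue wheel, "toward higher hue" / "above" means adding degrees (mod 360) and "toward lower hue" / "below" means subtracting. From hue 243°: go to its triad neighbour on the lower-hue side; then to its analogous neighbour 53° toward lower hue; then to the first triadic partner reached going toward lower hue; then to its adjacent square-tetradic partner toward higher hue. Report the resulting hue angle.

40°

triadic ↓ −120°: 243 − 120 = 123°
analog 53° ↓ −53°: 123 − 53 = 70°
triadic ↓ −120°: 70 − 120 = -50 → -50 + 360 = 310°
square ↑ +90°: 310 + 90 = 400 → 400 − 360 = 40°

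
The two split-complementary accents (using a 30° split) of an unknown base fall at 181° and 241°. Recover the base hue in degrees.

The accents sit 30° either side of the complement, so the complement is their short-arc midpoint on the wheel.
Short-arc midpoint of 181° and 241°: 211°.
Base is 180° from the complement: 211 − 180 = 31°

31°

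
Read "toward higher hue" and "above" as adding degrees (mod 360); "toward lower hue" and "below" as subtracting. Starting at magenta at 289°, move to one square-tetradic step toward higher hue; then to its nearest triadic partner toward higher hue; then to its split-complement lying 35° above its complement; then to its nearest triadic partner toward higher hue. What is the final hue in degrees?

114°

square ↑ +90°: 289 + 90 = 379 → 379 − 360 = 19°
triadic ↑ +120°: 19 + 120 = 139°
split-comp 35° ↑ +215°: 139 + 215 = 354°
triadic ↑ +120°: 354 + 120 = 474 → 474 − 360 = 114°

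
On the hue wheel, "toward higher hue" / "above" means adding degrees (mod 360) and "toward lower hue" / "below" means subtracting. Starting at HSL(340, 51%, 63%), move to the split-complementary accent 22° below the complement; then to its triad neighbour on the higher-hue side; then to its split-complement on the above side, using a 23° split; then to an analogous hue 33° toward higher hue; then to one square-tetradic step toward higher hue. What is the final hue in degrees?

224°

340 + 158 = 498 → 498 − 360 = 138°   (split-comp 22° ↓)
138 + 120 = 258°   (triadic ↑)
258 + 203 = 461 → 461 − 360 = 101°   (split-comp 23° ↑)
101 + 33 = 134°   (analog 33° ↑)
134 + 90 = 224°   (square ↑)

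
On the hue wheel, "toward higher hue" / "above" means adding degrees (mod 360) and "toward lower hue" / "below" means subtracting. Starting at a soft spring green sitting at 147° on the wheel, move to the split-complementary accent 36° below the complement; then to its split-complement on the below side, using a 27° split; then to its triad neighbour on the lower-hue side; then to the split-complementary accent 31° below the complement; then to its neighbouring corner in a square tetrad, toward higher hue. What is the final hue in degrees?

split-comp 36° ↓ +144°: 147 + 144 = 291°
split-comp 27° ↓ +153°: 291 + 153 = 444 → 444 − 360 = 84°
triadic ↓ −120°: 84 − 120 = -36 → -36 + 360 = 324°
split-comp 31° ↓ +149°: 324 + 149 = 473 → 473 − 360 = 113°
square ↑ +90°: 113 + 90 = 203°

203°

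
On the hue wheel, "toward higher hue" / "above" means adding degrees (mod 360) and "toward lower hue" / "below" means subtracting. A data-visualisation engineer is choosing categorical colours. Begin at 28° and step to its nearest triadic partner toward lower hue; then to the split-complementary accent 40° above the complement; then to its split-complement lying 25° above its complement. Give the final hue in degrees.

triadic ↓ −120°: 28 − 120 = -92 → -92 + 360 = 268°
split-comp 40° ↑ +220°: 268 + 220 = 488 → 488 − 360 = 128°
split-comp 25° ↑ +205°: 128 + 205 = 333°

333°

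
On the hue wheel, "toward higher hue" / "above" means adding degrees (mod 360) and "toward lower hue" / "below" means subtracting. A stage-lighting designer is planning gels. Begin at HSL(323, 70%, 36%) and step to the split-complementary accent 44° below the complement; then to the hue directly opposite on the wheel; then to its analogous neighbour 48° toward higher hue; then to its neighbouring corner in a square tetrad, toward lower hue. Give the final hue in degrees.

237°

split-comp 44° ↓ +136°: 323 + 136 = 459 → 459 − 360 = 99°
complement +180°: 99 + 180 = 279°
analog 48° ↑ +48°: 279 + 48 = 327°
square ↓ −90°: 327 − 90 = 237°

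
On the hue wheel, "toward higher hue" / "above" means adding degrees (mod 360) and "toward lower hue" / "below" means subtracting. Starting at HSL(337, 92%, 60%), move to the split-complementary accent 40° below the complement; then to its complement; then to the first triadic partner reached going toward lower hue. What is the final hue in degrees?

+140° (split-comp 40° ↓): 337 + 140 = 477 → 477 − 360 = 117°
+180° (complement): 117 + 180 = 297°
−120° (triadic ↓): 297 − 120 = 177°

177°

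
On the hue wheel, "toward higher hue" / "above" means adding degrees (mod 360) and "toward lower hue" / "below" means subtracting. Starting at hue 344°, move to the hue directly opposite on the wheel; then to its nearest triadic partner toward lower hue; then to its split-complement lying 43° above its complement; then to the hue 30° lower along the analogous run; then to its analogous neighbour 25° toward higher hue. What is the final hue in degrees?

262°

+180° (complement): 344 + 180 = 524 → 524 − 360 = 164°
−120° (triadic ↓): 164 − 120 = 44°
+223° (split-comp 43° ↑): 44 + 223 = 267°
−30° (analog 30° ↓): 267 − 30 = 237°
+25° (analog 25° ↑): 237 + 25 = 262°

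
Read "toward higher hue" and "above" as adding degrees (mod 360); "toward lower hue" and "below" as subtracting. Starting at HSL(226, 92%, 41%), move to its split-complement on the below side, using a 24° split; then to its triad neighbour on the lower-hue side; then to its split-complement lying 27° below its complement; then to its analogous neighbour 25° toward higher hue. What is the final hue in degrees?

80°

split-comp 24° ↓ +156°: 226 + 156 = 382 → 382 − 360 = 22°
triadic ↓ −120°: 22 − 120 = -98 → -98 + 360 = 262°
split-comp 27° ↓ +153°: 262 + 153 = 415 → 415 − 360 = 55°
analog 25° ↑ +25°: 55 + 25 = 80°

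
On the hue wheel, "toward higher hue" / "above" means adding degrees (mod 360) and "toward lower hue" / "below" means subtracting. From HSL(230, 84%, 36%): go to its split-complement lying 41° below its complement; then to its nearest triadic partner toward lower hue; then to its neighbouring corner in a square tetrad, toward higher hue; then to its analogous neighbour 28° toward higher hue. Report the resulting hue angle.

7°

+139° (split-comp 41° ↓): 230 + 139 = 369 → 369 − 360 = 9°
−120° (triadic ↓): 9 − 120 = -111 → -111 + 360 = 249°
+90° (square ↑): 249 + 90 = 339°
+28° (analog 28° ↑): 339 + 28 = 367 → 367 − 360 = 7°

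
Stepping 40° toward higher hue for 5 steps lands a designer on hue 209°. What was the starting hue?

5 steps of 40° (toward higher hue) give a net shift of +200°.
Start = end − shift: 209 − 200 = 9°

9°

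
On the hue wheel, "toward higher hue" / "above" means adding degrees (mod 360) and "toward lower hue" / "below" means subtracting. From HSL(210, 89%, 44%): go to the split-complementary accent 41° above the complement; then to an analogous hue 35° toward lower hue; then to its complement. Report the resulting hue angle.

216°

+221° (split-comp 41° ↑): 210 + 221 = 431 → 431 − 360 = 71°
−35° (analog 35° ↓): 71 − 35 = 36°
+180° (complement): 36 + 180 = 216°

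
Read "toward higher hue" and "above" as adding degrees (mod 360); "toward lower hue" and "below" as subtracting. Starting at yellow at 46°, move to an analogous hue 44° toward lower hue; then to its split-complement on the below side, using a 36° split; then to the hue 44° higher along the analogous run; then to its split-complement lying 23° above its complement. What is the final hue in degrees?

analog 44° ↓ −44°: 46 − 44 = 2°
split-comp 36° ↓ +144°: 2 + 144 = 146°
analog 44° ↑ +44°: 146 + 44 = 190°
split-comp 23° ↑ +203°: 190 + 203 = 393 → 393 − 360 = 33°

33°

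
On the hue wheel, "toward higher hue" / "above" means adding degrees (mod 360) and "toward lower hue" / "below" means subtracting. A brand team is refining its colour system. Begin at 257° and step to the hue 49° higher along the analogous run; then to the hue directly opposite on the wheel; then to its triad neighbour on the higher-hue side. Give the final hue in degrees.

+49° (analog 49° ↑): 257 + 49 = 306°
+180° (complement): 306 + 180 = 486 → 486 − 360 = 126°
+120° (triadic ↑): 126 + 120 = 246°

246°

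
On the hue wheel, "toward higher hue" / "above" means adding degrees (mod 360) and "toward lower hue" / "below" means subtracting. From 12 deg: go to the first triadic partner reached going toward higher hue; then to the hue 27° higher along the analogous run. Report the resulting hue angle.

+120° (triadic ↑): 12 + 120 = 132°
+27° (analog 27° ↑): 132 + 27 = 159°

159°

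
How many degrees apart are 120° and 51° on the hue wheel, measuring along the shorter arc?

69°

|120 − 51| = 69.
69 ≤ 180, so the shorter arc is 69°.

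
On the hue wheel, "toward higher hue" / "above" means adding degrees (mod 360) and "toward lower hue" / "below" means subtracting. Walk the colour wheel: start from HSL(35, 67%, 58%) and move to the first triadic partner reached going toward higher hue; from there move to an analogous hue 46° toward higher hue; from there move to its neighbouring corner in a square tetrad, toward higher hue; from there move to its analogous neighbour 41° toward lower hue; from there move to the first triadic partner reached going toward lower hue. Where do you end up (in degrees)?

130°

+120° (triadic ↑): 35 + 120 = 155°
+46° (analog 46° ↑): 155 + 46 = 201°
+90° (square ↑): 201 + 90 = 291°
−41° (analog 41° ↓): 291 − 41 = 250°
−120° (triadic ↓): 250 − 120 = 130°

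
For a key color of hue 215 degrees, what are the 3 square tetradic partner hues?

A square tetradic scheme places four hues every 90°.
215 + 90 = 305°
215 + 180 = 395 → 395 − 360 = 35°
215 + 270 = 485 → 485 − 360 = 125°

305°, 35° and 125°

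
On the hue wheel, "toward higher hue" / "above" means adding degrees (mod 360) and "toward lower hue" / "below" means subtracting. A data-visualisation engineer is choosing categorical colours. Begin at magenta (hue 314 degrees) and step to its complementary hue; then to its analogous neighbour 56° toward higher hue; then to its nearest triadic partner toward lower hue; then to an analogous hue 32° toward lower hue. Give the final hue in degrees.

38°

complement +180°: 314 + 180 = 494 → 494 − 360 = 134°
analog 56° ↑ +56°: 134 + 56 = 190°
triadic ↓ −120°: 190 − 120 = 70°
analog 32° ↓ −32°: 70 − 32 = 38°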